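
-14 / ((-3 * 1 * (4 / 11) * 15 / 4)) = 154 / 45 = 3.42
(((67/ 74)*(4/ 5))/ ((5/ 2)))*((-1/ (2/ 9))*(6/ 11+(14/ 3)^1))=-69144/ 10175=-6.80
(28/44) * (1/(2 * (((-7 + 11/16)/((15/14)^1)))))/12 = -5/1111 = -0.00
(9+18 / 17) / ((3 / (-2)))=-114 / 17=-6.71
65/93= 0.70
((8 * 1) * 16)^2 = 16384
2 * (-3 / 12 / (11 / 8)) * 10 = -40 / 11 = -3.64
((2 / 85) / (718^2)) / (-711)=-1 / 15577846470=-0.00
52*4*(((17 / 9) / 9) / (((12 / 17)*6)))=7514 / 729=10.31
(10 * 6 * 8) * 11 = 5280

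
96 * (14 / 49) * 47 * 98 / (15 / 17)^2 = 12170368 / 75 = 162271.57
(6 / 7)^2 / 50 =18 / 1225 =0.01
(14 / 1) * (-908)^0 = 14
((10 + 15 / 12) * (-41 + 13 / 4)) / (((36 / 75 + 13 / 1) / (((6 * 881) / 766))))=-448979625 / 2065136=-217.41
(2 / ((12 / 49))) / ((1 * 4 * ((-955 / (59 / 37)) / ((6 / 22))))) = -2891 / 3109480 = -0.00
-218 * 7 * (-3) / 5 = 4578 / 5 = 915.60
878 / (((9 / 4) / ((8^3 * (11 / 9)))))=19779584 / 81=244192.40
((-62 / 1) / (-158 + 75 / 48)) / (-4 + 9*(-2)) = -0.02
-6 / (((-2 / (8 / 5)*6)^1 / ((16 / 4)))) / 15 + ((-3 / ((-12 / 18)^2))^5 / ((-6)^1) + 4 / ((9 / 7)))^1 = 1077699929 / 460800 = 2338.76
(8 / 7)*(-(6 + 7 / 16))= -103 / 14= -7.36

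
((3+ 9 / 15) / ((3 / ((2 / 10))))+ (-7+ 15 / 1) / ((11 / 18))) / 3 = 1222 / 275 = 4.44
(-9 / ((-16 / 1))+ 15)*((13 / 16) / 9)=1079 / 768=1.40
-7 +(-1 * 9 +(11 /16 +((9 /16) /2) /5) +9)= -1001 /160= -6.26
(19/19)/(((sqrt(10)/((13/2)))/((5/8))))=13* sqrt(10)/32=1.28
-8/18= -4/9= -0.44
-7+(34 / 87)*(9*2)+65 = 1886 / 29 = 65.03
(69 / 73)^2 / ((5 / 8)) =38088 / 26645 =1.43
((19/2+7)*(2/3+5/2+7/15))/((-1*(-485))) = 1199/9700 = 0.12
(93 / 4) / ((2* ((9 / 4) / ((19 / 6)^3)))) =212629 / 1296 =164.07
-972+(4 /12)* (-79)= -2995 /3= -998.33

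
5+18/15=31/5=6.20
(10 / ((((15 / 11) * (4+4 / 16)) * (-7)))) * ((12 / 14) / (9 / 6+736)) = -352 / 1228675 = -0.00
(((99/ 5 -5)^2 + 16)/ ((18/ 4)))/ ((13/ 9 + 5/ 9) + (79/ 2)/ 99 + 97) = 0.53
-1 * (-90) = 90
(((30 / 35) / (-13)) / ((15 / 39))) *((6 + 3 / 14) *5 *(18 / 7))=-4698 / 343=-13.70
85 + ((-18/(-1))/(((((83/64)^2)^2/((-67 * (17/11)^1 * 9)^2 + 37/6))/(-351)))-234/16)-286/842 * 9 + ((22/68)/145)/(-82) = -3791472553122166943039340167/1954657197340919720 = -1939712271.94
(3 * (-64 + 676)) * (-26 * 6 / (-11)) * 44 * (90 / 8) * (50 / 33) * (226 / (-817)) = -48547512000 / 8987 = -5401970.85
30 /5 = 6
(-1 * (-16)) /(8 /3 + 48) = 6 /19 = 0.32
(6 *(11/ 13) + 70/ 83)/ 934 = 0.01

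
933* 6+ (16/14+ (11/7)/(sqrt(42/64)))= 44* sqrt(42)/147+ 39194/7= 5601.08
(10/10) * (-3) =-3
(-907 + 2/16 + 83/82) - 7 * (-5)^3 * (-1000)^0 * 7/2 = 707377/328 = 2156.64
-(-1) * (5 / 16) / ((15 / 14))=7 / 24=0.29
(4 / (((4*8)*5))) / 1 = 0.02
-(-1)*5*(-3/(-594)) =5/198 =0.03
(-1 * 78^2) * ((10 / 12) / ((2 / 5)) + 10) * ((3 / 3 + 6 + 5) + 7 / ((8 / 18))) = -8160165 / 4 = -2040041.25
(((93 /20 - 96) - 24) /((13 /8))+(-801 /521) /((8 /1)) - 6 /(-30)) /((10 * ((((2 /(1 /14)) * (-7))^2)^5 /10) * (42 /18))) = -57687099 /158671826318727109071538749440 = -0.00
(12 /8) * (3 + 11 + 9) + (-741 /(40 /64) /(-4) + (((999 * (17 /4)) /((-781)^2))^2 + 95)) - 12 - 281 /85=207757073112593133 /505991293268560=410.59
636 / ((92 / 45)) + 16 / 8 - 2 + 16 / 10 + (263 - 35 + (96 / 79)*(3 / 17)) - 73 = 72265032 / 154445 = 467.90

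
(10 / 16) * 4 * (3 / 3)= 5 / 2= 2.50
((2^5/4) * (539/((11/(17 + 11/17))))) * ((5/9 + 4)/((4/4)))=31513.73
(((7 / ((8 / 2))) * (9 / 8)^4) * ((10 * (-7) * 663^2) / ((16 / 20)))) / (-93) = 1177638318675 / 1015808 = 1159311.92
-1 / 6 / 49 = -1 / 294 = -0.00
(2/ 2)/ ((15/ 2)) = 2/ 15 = 0.13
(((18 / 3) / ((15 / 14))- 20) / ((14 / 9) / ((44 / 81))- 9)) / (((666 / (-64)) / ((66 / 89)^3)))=-59969536 / 652096325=-0.09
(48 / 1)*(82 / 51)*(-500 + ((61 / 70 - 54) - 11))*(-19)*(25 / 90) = 82031816 / 357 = 229781.00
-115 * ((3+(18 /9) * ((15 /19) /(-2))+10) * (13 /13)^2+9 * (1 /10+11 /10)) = -50278 /19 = -2646.21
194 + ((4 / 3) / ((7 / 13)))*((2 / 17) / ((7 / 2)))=485014 / 2499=194.08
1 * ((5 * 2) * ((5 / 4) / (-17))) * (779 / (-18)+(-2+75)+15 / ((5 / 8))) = -24175 / 612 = -39.50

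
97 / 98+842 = 82613 / 98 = 842.99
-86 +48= -38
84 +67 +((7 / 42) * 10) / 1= 458 / 3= 152.67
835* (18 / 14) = 7515 / 7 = 1073.57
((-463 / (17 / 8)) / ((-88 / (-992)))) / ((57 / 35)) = -16075360 / 10659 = -1508.15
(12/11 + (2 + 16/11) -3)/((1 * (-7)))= -17/77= -0.22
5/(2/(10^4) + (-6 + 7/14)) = -25000/27499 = -0.91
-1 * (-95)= 95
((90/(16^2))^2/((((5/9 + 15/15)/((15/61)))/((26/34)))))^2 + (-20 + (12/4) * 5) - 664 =-37851181091497593111/56578764905119744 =-669.00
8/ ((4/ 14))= 28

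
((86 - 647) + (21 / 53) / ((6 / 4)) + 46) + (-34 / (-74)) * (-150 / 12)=-2041319 / 3922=-520.48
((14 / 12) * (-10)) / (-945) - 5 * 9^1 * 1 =-3644 / 81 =-44.99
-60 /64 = -15 /16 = -0.94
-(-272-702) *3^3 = 26298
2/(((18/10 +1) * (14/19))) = 95/98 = 0.97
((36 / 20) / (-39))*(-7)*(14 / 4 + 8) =483 / 130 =3.72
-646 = -646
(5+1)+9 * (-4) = -30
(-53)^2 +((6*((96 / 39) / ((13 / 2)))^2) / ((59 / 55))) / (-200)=23667181663 / 8425495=2809.00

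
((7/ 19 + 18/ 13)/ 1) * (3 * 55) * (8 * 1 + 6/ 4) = 71445/ 26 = 2747.88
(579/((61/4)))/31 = 2316/1891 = 1.22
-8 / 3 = -2.67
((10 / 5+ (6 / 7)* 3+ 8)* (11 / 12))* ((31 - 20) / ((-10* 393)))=-1331 / 41265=-0.03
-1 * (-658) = 658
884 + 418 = 1302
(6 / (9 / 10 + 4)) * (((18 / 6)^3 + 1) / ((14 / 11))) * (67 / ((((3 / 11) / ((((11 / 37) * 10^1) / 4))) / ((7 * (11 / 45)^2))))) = 43161668 / 20979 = 2057.37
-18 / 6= -3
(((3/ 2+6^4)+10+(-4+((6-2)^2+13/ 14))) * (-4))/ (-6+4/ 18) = 6399/ 7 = 914.14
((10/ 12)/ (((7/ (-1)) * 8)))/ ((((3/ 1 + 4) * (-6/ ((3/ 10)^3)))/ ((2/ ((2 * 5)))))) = 3/ 1568000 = 0.00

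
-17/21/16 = -17/336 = -0.05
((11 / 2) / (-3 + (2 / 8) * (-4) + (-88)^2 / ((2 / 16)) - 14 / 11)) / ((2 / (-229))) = -0.01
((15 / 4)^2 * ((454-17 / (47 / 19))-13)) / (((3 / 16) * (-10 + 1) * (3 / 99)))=-5611100 / 47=-119385.11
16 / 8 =2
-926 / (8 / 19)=-8797 / 4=-2199.25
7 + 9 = 16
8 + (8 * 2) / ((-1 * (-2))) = 16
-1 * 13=-13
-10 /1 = -10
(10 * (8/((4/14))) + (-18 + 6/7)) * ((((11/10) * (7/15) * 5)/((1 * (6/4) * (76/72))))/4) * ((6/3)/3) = 4048/57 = 71.02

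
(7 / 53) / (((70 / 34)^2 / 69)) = 19941 / 9275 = 2.15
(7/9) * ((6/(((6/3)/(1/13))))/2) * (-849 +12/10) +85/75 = -74.95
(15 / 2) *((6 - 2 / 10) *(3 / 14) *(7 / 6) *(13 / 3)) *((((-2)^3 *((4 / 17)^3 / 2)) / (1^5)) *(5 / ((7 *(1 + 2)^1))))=-60320 / 103173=-0.58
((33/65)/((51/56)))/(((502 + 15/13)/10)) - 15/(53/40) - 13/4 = -14.56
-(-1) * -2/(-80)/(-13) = -1/520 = -0.00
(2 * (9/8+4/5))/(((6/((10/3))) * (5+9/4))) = 77/261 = 0.30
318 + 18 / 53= 16872 / 53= 318.34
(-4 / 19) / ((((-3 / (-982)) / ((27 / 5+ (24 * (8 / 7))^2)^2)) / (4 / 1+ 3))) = -45123978169224 / 162925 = -276961658.24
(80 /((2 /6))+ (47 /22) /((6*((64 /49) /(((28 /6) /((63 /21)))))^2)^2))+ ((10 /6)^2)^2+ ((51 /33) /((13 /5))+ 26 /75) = 440542561698498827 /1770836616806400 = 248.78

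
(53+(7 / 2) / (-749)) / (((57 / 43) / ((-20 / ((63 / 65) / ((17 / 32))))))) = -2694338075 / 6147792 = -438.26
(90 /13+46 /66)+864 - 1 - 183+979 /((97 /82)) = 63053195 /41613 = 1515.23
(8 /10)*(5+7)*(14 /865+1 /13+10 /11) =5950416 /618475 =9.62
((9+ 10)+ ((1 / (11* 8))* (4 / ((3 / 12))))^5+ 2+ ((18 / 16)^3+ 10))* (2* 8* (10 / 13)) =13368120175 / 33498608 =399.06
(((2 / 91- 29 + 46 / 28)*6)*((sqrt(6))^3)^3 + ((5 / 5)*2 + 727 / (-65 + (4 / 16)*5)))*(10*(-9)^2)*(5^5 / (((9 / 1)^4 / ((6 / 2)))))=-22387500000*sqrt(6) / 91- 14987500 / 1377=-602625737.10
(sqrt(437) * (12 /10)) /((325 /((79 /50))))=237 * sqrt(437) /40625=0.12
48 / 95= 0.51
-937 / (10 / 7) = -6559 / 10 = -655.90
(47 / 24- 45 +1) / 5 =-1009 / 120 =-8.41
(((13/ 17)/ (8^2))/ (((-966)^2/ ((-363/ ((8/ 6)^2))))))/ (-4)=0.00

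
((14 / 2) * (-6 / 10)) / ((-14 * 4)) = 3 / 40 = 0.08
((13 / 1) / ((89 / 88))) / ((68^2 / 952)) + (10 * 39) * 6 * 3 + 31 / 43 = 7023.37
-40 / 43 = -0.93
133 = 133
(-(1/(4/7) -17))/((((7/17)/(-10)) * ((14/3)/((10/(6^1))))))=-25925/196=-132.27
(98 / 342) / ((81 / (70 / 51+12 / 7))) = 406 / 37179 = 0.01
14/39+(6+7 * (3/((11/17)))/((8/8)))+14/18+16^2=380426/1287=295.59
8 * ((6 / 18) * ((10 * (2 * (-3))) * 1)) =-160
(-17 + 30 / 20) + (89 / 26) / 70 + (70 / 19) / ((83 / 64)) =-36193217 / 2870140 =-12.61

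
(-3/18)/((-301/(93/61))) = 31/36722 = 0.00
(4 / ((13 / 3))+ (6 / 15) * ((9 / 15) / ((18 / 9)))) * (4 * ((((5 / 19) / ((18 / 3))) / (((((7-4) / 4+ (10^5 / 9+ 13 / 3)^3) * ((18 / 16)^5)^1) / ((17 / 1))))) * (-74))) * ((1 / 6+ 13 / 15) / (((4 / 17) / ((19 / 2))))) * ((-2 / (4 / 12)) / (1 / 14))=4909639794688 / 15060464150670551925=0.00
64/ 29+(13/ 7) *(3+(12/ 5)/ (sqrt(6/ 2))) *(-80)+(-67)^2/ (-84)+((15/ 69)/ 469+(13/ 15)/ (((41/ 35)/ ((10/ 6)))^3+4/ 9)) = -5467458018736675/ 11026376344956 - 832 *sqrt(3)/ 7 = -701.72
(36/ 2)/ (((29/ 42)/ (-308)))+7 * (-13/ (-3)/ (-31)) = -8030.22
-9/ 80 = -0.11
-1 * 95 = -95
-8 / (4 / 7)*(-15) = 210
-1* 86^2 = -7396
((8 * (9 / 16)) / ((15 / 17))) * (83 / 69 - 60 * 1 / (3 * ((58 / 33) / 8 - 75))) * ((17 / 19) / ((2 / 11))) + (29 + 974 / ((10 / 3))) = 6178871787 / 17254508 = 358.10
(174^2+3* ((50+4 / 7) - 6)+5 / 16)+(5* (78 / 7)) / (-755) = 514293125 / 16912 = 30409.95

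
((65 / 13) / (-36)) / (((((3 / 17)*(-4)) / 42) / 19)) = 11305 / 72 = 157.01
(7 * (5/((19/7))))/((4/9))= 2205/76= 29.01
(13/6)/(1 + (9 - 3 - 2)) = 13/30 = 0.43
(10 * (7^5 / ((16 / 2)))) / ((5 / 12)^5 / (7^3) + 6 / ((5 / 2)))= 8965418515200 / 1024208137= 8753.51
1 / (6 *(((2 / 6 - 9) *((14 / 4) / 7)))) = -1 / 26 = -0.04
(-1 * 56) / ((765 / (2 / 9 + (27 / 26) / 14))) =-1942 / 89505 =-0.02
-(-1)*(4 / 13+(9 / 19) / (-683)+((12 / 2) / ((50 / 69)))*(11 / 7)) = 13.32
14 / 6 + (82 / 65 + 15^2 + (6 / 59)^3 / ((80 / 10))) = 9154979569 / 40048905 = 228.60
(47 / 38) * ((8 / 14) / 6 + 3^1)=3055 / 798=3.83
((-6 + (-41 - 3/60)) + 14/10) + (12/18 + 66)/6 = -6217/180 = -34.54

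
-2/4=-1/2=-0.50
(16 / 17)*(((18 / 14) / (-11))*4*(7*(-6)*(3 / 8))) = 1296 / 187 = 6.93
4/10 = 2/5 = 0.40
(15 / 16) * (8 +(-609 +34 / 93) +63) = -15625 / 31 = -504.03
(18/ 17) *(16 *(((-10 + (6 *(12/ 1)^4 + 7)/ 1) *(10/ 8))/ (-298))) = -22394340/ 2533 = -8841.03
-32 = -32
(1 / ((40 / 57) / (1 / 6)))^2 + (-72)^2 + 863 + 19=38822761 / 6400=6066.06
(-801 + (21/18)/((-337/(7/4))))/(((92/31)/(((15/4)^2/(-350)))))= 602503941/55559168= 10.84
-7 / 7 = -1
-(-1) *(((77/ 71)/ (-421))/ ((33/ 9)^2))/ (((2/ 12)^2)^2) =-81648/ 328801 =-0.25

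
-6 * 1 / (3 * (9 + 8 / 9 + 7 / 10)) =-180 / 953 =-0.19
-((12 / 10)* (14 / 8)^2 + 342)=-13827 / 40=-345.68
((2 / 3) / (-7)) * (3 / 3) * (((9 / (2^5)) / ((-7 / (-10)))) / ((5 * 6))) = -1 / 784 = -0.00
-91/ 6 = -15.17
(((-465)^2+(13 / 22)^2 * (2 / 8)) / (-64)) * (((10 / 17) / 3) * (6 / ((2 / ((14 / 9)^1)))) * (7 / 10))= -20511976681 / 9478656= -2164.02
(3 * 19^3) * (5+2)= 144039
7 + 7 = 14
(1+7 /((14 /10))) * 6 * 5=180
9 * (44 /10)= 198 /5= 39.60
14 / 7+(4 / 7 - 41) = -269 / 7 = -38.43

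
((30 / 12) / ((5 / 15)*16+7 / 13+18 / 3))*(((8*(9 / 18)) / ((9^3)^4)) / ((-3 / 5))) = -650 / 130764875390703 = -0.00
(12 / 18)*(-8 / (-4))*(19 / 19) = 4 / 3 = 1.33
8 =8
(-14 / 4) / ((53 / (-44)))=154 / 53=2.91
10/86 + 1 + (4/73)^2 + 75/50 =1200401/458294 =2.62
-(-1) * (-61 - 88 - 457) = -606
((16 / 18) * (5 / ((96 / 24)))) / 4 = 5 / 18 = 0.28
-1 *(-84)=84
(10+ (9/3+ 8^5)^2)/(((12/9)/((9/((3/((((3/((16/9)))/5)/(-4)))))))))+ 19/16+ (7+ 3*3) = -260967021593/1280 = -203880485.62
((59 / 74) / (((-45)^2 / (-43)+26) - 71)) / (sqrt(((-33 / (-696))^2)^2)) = -8534468 / 2216115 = -3.85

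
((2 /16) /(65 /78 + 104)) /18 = 1 /15096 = 0.00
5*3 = 15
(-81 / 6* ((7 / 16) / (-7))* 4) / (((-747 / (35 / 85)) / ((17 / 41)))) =-21 / 27224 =-0.00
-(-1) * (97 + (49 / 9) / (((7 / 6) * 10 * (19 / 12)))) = 9243 / 95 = 97.29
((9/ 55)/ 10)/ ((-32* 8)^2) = 9/ 36044800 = 0.00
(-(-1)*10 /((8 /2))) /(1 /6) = 15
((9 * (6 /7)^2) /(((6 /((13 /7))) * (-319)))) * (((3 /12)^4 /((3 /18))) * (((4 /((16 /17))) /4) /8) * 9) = -161109 /896344064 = -0.00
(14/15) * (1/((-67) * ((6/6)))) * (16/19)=-0.01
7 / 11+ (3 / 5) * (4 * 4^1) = 563 / 55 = 10.24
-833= -833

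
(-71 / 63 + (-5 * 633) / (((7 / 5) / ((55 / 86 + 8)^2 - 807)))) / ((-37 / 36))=-771447763159 / 478891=-1610904.70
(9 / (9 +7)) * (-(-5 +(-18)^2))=-2871 / 16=-179.44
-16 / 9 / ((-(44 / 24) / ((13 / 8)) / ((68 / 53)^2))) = 240448 / 92697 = 2.59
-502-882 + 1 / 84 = -116255 / 84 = -1383.99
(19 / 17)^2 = 361 / 289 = 1.25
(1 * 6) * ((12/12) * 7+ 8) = 90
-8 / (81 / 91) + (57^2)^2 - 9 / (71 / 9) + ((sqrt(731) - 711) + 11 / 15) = sqrt(731) + 303517093792 / 28755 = 10555307.64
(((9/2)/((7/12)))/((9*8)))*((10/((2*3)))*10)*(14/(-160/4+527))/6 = 25/2922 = 0.01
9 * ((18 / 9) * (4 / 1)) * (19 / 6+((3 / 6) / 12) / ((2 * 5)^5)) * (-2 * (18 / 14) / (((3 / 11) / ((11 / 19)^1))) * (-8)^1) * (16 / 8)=8276401089 / 415625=19913.15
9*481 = 4329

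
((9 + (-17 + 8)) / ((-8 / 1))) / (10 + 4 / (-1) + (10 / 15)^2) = 0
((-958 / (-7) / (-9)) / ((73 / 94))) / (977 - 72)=-0.02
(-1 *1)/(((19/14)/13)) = -182/19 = -9.58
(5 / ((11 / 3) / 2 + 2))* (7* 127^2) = 3387090 / 23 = 147264.78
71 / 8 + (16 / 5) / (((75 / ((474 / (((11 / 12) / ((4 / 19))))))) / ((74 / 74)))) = 2825627 / 209000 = 13.52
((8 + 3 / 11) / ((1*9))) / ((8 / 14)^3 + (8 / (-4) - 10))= -31213 / 401148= -0.08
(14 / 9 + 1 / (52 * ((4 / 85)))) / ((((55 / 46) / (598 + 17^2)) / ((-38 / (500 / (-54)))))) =4275825189 / 715000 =5980.18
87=87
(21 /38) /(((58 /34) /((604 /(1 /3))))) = 323442 /551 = 587.01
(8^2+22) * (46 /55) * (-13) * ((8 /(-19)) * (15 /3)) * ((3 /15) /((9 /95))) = 411424 /99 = 4155.80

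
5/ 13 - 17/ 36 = -41/ 468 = -0.09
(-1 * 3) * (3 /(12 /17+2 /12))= -918 /89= -10.31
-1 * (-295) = 295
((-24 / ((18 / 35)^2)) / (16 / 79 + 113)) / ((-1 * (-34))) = -96775 / 4104837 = -0.02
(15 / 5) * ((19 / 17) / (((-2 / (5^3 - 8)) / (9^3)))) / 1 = -4861701 / 34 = -142991.21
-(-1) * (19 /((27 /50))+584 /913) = 883118 /24651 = 35.82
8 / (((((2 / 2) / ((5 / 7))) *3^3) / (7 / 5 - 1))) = 16 / 189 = 0.08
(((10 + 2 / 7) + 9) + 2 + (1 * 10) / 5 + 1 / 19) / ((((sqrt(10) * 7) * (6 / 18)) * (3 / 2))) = 3104 * sqrt(10) / 4655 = 2.11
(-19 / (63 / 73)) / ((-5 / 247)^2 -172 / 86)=84619483 / 7685559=11.01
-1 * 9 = -9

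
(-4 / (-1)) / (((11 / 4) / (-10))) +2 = -138 / 11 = -12.55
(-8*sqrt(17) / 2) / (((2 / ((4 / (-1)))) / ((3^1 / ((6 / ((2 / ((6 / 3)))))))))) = 4*sqrt(17) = 16.49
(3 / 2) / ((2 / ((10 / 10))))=3 / 4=0.75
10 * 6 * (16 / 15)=64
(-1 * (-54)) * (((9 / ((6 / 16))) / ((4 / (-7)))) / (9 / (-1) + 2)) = 324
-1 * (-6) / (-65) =-6 / 65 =-0.09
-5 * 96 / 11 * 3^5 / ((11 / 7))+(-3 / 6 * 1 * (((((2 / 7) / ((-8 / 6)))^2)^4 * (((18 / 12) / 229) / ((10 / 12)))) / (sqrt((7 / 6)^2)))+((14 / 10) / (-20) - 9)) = -48353368197633269359 / 7156211816723200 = -6756.84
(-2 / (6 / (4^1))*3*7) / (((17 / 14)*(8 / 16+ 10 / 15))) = -336 / 17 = -19.76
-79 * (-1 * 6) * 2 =948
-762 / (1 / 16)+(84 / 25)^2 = -7612944 / 625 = -12180.71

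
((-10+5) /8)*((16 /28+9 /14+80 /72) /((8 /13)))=-19045 /8064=-2.36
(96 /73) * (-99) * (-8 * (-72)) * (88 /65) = -481738752 /4745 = -101525.55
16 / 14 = 8 / 7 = 1.14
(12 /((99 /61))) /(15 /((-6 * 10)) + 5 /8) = 1952 /99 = 19.72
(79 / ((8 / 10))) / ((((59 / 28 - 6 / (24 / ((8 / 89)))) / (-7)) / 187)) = -64425053 / 1039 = -62006.79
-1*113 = -113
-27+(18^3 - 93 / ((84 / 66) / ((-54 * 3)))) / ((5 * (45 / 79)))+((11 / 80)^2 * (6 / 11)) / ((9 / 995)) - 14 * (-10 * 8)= 490433863 / 67200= 7298.12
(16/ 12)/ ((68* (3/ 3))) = 1/ 51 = 0.02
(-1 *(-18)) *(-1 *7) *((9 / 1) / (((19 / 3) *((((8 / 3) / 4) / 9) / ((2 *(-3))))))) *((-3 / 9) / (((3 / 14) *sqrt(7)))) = -8527.12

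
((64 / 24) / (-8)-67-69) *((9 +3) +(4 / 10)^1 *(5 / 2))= -5317 / 3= -1772.33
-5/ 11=-0.45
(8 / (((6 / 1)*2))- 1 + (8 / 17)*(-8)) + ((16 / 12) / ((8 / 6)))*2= -107 / 51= -2.10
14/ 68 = 7/ 34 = 0.21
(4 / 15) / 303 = 4 / 4545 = 0.00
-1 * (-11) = 11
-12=-12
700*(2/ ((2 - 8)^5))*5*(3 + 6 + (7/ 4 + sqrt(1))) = -41125/ 3888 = -10.58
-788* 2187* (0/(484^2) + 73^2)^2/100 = -12235069754199/25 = -489402790167.96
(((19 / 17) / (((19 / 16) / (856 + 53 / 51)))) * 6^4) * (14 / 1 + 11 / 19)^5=492689657110491507456 / 715592611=688505791615.13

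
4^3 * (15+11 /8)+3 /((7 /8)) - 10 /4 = 14685 /14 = 1048.93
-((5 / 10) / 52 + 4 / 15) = -431 / 1560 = -0.28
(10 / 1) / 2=5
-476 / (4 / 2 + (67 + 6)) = -476 / 75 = -6.35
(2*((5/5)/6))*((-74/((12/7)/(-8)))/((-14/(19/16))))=-703/72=-9.76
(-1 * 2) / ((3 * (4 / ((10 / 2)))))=-5 / 6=-0.83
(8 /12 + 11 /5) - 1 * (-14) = 253 /15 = 16.87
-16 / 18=-8 / 9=-0.89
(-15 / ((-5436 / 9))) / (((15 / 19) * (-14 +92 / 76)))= -361 / 146772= -0.00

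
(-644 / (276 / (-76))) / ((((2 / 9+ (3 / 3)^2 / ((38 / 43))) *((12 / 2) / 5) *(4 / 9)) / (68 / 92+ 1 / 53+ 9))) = 1352639925 / 564397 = 2396.61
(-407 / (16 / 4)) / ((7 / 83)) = -33781 / 28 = -1206.46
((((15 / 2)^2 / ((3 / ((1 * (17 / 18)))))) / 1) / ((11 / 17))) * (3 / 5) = 1445 / 88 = 16.42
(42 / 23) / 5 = 42 / 115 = 0.37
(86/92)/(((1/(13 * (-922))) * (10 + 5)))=-257699/345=-746.95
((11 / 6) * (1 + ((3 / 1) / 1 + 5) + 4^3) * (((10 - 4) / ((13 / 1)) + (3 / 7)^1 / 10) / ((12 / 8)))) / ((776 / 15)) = 122859 / 141232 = 0.87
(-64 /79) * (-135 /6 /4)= 360 /79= 4.56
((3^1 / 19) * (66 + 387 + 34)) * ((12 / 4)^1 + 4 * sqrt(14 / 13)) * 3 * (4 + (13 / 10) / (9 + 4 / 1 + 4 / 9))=65179593 / 22990 + 43453062 * sqrt(182) / 149435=6758.00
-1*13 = -13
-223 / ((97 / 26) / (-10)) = 57980 / 97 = 597.73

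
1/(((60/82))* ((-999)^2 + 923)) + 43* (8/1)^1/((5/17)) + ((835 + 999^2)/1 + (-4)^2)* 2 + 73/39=18993234777989/9501960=1998875.47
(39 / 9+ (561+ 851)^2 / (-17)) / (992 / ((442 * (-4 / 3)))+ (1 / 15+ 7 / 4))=-1555062860 / 1769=-879063.23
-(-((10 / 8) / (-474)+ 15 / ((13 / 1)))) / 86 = 28375 / 2119728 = 0.01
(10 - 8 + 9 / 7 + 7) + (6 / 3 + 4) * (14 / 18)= 314 / 21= 14.95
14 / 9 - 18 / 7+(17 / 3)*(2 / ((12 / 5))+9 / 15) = 4477 / 630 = 7.11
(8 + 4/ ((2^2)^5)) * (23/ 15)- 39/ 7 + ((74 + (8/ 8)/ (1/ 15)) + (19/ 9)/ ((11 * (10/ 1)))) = 84907841/ 887040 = 95.72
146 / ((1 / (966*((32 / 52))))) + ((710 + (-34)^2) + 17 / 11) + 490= 12748297 / 143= 89148.93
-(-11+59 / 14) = 95 / 14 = 6.79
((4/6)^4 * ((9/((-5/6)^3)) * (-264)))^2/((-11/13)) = -12145655808/15625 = -777321.97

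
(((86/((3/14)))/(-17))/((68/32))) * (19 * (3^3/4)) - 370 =-518698/289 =-1794.80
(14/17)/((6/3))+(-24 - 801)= -14018/17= -824.59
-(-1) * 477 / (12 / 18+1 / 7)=10017 / 17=589.24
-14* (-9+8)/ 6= 7/ 3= 2.33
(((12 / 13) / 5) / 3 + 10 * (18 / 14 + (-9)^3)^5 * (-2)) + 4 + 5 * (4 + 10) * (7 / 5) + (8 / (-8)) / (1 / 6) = 4459005986774977234108 / 1092455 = 4081638133172512.58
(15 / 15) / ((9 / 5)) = 5 / 9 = 0.56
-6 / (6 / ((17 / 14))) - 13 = -199 / 14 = -14.21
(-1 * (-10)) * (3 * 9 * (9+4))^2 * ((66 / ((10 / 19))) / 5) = 154494054 / 5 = 30898810.80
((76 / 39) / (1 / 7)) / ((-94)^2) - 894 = -77018861 / 86151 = -894.00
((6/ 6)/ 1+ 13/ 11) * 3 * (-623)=-4077.82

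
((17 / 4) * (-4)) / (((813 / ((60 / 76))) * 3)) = -85 / 15447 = -0.01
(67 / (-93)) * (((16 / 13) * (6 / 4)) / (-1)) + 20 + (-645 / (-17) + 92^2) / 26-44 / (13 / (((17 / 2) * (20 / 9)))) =35071163 / 123318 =284.40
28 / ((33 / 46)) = 1288 / 33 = 39.03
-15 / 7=-2.14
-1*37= -37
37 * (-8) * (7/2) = -1036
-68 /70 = -34 /35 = -0.97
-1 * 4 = -4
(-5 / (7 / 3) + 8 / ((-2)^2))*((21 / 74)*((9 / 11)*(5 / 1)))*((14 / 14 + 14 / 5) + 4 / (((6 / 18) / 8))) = -13473 / 814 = -16.55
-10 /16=-5 /8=-0.62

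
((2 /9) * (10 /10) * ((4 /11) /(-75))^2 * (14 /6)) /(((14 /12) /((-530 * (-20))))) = 27136 /245025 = 0.11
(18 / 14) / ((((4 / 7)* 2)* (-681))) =-3 / 1816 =-0.00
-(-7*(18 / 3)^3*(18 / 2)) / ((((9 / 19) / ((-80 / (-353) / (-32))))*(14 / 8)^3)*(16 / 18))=-738720 / 17297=-42.71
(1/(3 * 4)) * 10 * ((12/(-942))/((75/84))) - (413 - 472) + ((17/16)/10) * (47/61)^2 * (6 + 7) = 16771062043/280414560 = 59.81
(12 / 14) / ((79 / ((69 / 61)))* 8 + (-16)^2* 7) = 207 / 567700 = 0.00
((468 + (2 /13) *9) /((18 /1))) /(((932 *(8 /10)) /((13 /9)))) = 565 /11184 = 0.05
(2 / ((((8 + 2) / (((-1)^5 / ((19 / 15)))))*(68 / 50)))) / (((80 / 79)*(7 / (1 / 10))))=-237 / 144704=-0.00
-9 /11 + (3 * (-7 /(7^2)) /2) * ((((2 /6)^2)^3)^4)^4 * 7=-38176112646815654150848972575231205385341297937 /46659693234996910628815410925282584359861586354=-0.82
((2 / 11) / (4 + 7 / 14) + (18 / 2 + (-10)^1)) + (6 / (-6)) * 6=-689 / 99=-6.96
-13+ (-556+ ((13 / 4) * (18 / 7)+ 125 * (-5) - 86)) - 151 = -1422.64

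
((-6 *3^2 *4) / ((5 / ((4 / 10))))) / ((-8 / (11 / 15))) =198 / 125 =1.58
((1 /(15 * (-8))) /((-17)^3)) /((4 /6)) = 0.00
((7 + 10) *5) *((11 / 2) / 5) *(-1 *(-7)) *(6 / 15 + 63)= 414953 / 10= 41495.30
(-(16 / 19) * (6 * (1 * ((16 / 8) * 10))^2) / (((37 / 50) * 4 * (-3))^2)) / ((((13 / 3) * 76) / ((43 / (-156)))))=5375000 / 250563963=0.02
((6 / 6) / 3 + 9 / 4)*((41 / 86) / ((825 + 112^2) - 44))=31 / 335400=0.00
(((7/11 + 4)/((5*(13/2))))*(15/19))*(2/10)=306/13585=0.02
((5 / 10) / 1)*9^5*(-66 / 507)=-649539 / 169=-3843.43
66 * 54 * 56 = 199584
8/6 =4/3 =1.33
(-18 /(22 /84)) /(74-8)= -126 /121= -1.04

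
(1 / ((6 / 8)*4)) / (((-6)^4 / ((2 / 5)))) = 1 / 9720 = 0.00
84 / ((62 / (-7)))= -294 / 31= -9.48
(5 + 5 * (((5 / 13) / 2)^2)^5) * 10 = 3529177635475025 / 70583547826688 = 50.00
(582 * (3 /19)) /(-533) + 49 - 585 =-5429818 /10127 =-536.17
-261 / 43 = -6.07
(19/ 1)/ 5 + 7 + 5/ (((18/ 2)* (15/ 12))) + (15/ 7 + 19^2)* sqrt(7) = 506/ 45 + 2542* sqrt(7)/ 7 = 972.03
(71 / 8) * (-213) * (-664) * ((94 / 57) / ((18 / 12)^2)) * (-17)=-2674431976 / 171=-15639953.08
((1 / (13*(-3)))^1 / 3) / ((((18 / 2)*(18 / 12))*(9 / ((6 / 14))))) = -0.00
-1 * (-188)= 188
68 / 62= 34 / 31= 1.10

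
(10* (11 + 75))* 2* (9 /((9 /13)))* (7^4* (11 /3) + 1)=590617040 /3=196872346.67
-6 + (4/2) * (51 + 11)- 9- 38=71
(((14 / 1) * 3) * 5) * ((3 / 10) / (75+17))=63 / 92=0.68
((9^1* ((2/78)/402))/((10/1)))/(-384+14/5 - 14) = -0.00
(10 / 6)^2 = 25 / 9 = 2.78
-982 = -982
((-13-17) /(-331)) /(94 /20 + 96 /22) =3300 /330007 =0.01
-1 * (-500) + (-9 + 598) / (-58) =28411 / 58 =489.84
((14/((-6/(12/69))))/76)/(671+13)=-7/896724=-0.00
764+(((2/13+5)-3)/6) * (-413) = 24014/39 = 615.74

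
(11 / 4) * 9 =99 / 4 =24.75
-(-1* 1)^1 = 1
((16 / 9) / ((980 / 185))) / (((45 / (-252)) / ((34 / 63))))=-20128 / 19845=-1.01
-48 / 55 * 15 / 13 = -144 / 143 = -1.01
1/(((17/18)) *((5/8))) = 1.69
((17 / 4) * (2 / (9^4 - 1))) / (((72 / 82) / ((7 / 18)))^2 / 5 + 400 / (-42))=-102459 / 672466432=-0.00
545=545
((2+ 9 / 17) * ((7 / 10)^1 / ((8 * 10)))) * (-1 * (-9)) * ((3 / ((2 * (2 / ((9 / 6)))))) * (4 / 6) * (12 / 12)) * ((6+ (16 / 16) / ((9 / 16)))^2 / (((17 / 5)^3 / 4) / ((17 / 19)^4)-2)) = 1843625 / 2719704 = 0.68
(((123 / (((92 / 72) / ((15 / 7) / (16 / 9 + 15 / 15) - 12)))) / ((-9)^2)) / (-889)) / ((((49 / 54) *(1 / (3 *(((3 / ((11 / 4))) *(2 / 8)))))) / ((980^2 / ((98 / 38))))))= 7935330240 / 1574419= 5040.16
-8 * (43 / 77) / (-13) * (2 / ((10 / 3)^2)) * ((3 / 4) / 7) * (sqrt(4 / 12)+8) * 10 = 774 * sqrt(3) / 35035+18576 / 35035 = 0.57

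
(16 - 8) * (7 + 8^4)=32824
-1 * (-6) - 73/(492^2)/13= 18880919/3146832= 6.00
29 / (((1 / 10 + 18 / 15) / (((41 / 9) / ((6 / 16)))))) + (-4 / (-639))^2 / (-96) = 8630998547 / 31849038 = 271.00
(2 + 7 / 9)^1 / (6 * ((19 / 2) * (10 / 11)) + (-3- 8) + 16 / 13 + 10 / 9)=3575 / 55547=0.06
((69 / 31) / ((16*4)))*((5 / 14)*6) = 1035 / 13888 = 0.07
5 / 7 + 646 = 4527 / 7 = 646.71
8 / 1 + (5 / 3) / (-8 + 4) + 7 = 175 / 12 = 14.58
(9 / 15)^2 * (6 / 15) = 18 / 125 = 0.14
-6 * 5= -30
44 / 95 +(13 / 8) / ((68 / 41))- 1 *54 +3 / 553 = -52.55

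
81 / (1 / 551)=44631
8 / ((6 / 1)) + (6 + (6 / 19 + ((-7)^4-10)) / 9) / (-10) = -4909 / 190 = -25.84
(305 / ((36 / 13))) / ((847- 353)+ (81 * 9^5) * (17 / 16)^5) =1039400960 / 61124850107793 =0.00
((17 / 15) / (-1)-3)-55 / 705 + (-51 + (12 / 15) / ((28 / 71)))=-262457 / 4935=-53.18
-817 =-817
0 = 0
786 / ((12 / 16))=1048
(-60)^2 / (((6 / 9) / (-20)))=-108000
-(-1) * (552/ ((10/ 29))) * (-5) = -8004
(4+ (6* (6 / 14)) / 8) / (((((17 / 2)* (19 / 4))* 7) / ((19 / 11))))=22 / 833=0.03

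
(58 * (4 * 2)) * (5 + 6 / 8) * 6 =16008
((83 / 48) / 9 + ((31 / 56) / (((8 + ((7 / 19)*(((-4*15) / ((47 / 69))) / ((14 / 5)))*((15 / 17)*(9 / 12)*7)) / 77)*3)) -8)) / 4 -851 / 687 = -21513405476207 / 6755938346304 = -3.18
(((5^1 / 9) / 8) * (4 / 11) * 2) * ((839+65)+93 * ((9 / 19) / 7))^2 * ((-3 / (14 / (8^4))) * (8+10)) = -661185179.75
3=3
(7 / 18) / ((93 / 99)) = 77 / 186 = 0.41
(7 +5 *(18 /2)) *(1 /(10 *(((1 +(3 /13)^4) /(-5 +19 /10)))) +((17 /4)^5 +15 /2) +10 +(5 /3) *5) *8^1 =20190375154703 /34370400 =587434.98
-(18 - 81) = 63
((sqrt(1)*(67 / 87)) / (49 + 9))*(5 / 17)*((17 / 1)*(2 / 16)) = 0.01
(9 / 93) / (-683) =-0.00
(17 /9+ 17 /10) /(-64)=-323 /5760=-0.06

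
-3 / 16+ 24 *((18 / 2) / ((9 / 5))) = 1917 / 16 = 119.81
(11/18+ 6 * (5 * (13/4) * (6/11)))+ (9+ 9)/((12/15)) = 7553/99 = 76.29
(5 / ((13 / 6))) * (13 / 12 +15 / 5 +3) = 425 / 26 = 16.35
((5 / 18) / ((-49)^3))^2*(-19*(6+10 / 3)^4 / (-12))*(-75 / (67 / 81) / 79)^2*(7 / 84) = 1187500 / 161505794331049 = 0.00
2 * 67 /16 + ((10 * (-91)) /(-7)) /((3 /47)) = 2045.04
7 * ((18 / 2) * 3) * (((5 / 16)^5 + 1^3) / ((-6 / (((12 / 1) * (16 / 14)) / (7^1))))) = -4056561 / 65536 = -61.90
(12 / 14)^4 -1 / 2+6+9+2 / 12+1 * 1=116735 / 7203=16.21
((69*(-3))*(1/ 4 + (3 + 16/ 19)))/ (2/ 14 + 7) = -450639/ 3800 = -118.59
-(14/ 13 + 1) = -2.08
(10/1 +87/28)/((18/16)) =734/63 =11.65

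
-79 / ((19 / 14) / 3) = -3318 / 19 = -174.63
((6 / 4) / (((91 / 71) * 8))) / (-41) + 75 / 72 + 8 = 1618615 / 179088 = 9.04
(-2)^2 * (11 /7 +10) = 324 /7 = 46.29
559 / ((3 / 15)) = 2795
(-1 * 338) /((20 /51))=-8619 /10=-861.90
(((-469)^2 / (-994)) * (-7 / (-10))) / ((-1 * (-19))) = -219961 / 26980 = -8.15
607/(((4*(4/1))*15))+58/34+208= 865919/4080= 212.24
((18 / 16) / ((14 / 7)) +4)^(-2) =0.05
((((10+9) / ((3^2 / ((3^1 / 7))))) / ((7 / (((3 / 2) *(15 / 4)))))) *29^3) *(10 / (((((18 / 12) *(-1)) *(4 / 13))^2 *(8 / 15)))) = 9789134875 / 6272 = 1560767.68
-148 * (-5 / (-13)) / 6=-370 / 39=-9.49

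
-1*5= -5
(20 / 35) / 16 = 1 / 28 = 0.04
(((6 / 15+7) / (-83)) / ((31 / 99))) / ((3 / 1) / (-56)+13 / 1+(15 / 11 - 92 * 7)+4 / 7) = 752136 / 1661887835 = 0.00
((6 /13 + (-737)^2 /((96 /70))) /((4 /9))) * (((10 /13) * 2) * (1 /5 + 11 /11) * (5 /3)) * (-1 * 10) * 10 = -92678318625 /338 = -274196208.95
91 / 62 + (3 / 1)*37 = 6973 / 62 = 112.47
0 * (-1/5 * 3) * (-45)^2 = 0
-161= -161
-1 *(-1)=1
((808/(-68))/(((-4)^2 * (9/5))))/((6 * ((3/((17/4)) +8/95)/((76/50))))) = -36461/275616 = -0.13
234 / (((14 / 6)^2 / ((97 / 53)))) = 204282 / 2597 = 78.66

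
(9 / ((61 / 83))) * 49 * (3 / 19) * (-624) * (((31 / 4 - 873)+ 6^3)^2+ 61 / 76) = -548783279582265 / 22021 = -24920906388.55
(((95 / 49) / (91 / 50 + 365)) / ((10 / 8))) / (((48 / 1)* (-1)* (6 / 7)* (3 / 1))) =-475 / 13865796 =-0.00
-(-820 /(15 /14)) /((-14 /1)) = -164 /3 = -54.67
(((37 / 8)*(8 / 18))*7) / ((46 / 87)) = 7511 / 276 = 27.21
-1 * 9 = -9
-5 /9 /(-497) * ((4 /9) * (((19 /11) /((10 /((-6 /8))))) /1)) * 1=-19 /295218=-0.00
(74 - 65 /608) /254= 44927 /154432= 0.29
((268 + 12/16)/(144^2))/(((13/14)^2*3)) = 52675/10513152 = 0.01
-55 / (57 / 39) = -715 / 19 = -37.63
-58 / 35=-1.66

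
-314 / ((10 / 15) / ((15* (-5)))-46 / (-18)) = -23550 / 191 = -123.30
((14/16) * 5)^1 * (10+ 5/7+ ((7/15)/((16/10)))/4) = 36245/768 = 47.19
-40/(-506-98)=10/151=0.07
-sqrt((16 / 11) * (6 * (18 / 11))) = -24 * sqrt(3) / 11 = -3.78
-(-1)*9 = 9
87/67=1.30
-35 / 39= -0.90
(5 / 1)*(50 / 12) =125 / 6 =20.83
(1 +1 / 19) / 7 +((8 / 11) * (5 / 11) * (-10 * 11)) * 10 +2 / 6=-363.15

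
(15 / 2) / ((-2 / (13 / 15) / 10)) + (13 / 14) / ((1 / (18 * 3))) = 247 / 14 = 17.64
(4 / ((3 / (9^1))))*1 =12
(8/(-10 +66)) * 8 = 8/7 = 1.14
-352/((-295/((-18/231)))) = -192/2065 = -0.09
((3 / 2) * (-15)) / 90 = -1 / 4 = -0.25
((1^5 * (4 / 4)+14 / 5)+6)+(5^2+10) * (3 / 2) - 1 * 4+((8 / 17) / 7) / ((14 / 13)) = 486159 / 8330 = 58.36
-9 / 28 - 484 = -13561 / 28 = -484.32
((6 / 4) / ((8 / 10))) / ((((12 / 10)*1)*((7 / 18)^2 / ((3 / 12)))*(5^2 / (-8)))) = -81 / 98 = -0.83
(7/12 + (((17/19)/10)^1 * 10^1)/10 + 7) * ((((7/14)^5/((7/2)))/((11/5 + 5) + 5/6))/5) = 8747/5128480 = 0.00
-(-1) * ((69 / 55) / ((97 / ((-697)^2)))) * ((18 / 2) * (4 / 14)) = 603374778 / 37345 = 16156.78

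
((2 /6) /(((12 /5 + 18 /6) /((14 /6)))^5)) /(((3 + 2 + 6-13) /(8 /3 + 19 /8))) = -6355146875 /502096953744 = -0.01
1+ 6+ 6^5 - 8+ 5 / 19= 147730 / 19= 7775.26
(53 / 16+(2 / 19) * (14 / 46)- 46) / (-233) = 298247 / 1629136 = 0.18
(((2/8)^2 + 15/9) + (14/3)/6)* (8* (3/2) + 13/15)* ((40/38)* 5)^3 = 2412500/513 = 4702.73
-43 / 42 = -1.02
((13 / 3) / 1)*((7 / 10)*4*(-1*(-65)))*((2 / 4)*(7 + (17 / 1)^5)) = 559899704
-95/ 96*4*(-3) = 95/ 8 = 11.88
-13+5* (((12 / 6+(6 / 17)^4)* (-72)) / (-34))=11842699 / 1419857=8.34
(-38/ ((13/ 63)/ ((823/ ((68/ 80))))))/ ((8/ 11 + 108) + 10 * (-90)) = 54182205/ 240448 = 225.34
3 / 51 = 1 / 17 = 0.06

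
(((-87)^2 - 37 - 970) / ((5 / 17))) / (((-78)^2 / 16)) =446216 / 7605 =58.67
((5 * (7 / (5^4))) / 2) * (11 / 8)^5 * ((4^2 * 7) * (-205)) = -323551459 / 102400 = -3159.68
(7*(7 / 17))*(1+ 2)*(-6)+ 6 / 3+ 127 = 1311 / 17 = 77.12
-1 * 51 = -51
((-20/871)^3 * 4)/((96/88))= -88000/1982328933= -0.00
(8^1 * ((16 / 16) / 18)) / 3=4 / 27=0.15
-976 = -976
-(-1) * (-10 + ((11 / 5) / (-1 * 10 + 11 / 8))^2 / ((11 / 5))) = -237346 / 23805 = -9.97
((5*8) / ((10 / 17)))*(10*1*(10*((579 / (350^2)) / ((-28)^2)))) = 9843 / 240100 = 0.04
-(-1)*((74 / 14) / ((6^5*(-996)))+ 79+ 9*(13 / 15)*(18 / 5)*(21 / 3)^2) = 1971935714531 / 1355356800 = 1454.92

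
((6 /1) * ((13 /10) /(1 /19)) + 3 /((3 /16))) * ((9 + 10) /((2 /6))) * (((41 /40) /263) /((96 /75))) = 28.50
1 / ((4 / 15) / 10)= 75 / 2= 37.50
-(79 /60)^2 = -6241 /3600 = -1.73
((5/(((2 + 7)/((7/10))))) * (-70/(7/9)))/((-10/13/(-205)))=-18655/2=-9327.50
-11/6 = -1.83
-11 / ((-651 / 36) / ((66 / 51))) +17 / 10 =91753 / 36890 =2.49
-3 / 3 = -1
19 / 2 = 9.50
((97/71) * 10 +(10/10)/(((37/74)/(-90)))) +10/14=-82315/497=-165.62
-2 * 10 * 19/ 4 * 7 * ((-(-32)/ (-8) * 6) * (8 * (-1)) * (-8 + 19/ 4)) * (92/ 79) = 38176320/ 79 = 483244.56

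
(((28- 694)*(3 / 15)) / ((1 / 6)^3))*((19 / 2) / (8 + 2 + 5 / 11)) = -15032952 / 575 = -26144.26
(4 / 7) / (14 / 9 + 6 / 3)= 9 / 56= 0.16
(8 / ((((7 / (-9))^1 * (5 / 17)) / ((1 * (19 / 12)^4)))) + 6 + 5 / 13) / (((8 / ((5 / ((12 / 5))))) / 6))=-139821505 / 419328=-333.44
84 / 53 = 1.58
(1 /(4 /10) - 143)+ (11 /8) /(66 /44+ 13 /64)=-30453 /218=-139.69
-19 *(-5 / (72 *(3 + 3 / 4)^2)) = 38 / 405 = 0.09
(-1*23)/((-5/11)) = 253/5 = 50.60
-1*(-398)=398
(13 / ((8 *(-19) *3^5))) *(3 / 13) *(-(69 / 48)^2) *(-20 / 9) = -2645 / 7091712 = -0.00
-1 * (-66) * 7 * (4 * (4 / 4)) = 1848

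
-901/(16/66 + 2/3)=-9911/10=-991.10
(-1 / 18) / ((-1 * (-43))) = -0.00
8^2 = 64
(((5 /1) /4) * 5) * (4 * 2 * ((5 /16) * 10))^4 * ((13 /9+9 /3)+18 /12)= 1044921875 /72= 14512803.82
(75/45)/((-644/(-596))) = 745/483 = 1.54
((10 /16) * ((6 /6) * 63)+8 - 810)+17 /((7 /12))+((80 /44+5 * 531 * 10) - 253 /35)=25811.11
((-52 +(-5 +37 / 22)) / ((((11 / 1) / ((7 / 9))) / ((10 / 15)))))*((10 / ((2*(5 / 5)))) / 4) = -42595 / 13068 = -3.26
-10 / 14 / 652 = -5 / 4564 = -0.00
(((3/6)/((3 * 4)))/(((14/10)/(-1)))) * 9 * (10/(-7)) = 75/196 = 0.38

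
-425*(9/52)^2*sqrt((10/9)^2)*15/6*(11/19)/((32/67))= -70475625/1644032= -42.87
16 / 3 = 5.33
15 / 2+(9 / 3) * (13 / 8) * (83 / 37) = 5457 / 296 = 18.44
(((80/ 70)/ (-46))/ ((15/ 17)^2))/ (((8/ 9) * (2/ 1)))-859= -13830189/ 16100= -859.02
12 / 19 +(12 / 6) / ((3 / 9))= 126 / 19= 6.63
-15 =-15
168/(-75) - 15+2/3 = -1243/75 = -16.57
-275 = -275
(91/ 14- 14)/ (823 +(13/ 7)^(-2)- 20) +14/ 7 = 180163/ 90504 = 1.99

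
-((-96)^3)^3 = 692533995824480256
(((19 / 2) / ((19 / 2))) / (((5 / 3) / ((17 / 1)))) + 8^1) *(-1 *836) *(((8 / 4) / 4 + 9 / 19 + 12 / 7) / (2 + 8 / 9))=-14157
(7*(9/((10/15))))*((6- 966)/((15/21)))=-127008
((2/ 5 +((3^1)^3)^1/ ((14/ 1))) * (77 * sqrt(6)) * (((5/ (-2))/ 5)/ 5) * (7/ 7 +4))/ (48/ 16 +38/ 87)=-155991 * sqrt(6)/ 5980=-63.90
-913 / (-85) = 913 / 85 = 10.74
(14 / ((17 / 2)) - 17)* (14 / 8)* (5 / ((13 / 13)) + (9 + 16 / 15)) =-68817 / 170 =-404.81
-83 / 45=-1.84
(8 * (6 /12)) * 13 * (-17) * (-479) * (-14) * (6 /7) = -5081232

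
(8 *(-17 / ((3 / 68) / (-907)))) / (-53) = -8387936 / 159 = -52754.31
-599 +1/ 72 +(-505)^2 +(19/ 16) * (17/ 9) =36637669/ 144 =254428.26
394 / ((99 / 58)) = 22852 / 99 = 230.83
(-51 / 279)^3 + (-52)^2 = 2174976415 / 804357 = 2703.99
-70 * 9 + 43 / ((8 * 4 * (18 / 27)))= -40191 / 64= -627.98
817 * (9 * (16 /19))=6192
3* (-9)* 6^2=-972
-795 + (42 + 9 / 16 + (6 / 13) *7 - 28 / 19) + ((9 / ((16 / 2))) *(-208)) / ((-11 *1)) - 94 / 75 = -2382247193 / 3260400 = -730.66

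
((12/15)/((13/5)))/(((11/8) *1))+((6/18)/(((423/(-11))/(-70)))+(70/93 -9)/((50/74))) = -1599810881/140636925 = -11.38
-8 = -8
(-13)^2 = 169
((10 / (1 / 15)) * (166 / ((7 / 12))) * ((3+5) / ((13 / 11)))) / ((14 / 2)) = 26294400 / 637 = 41278.49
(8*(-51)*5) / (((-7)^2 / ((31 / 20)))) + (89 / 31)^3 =-59655661 / 1459759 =-40.87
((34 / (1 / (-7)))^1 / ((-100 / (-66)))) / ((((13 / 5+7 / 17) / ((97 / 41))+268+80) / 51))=-30023343 / 1308980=-22.94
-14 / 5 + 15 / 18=-59 / 30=-1.97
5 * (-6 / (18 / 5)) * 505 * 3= -12625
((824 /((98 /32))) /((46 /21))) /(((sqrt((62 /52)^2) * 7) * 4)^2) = 835536 /7581329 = 0.11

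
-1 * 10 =-10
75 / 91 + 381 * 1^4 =34746 / 91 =381.82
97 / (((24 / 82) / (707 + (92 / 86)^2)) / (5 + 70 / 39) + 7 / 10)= 919959997930 / 6639463471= 138.56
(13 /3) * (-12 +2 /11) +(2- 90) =-139.21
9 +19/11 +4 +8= 250/11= 22.73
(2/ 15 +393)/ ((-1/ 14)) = -5503.87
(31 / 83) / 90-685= -5116919 / 7470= -685.00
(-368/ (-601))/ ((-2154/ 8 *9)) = -0.00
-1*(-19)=19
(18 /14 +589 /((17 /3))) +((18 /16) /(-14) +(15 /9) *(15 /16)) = 101587 /952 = 106.71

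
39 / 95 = 0.41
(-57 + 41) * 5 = -80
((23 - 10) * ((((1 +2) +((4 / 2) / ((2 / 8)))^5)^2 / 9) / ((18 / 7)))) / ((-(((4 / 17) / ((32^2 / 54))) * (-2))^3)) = 39473093140440.96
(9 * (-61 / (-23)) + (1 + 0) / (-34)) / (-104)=-0.23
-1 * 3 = -3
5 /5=1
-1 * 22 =-22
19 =19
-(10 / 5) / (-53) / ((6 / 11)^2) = 121 / 954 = 0.13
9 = 9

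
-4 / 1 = -4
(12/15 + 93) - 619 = -525.20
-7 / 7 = -1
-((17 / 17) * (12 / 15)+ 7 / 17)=-103 / 85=-1.21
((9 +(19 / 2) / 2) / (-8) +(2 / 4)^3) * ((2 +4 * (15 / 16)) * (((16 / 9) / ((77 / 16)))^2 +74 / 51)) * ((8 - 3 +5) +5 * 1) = -745214605 / 3415104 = -218.21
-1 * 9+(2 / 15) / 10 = -674 / 75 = -8.99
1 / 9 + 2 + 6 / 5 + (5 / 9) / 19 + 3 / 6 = 2189 / 570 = 3.84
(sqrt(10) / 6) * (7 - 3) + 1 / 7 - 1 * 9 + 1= -55 / 7 + 2 * sqrt(10) / 3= -5.75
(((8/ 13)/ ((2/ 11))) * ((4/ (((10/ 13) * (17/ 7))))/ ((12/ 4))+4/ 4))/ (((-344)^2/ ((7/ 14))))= 4807/ 196141920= 0.00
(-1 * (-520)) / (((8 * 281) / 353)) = 22945 / 281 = 81.65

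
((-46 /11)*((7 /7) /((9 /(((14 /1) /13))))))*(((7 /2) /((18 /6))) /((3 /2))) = -4508 /11583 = -0.39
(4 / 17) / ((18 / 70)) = 140 / 153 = 0.92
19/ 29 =0.66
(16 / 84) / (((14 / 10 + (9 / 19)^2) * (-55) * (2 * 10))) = -361 / 3386460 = -0.00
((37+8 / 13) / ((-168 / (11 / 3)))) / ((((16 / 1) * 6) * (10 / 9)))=-1793 / 232960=-0.01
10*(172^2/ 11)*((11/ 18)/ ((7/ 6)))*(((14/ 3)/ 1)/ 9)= 591680/ 81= 7304.69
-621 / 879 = -207 / 293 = -0.71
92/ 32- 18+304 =2311/ 8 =288.88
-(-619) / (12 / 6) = 619 / 2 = 309.50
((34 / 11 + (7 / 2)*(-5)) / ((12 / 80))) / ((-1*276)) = 1585 / 4554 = 0.35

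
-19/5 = -3.80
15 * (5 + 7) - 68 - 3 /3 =111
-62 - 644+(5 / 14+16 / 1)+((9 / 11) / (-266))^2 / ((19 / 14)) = -4006530482 / 5809573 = -689.64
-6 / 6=-1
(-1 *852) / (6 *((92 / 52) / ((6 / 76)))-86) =-1846 / 105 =-17.58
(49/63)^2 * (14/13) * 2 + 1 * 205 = 217237/1053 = 206.30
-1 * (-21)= 21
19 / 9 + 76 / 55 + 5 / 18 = 3733 / 990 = 3.77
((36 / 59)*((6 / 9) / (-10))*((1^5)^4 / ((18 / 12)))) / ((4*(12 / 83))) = -83 / 1770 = -0.05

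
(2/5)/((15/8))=16/75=0.21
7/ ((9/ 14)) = 98/ 9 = 10.89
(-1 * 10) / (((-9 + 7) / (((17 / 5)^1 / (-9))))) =-17 / 9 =-1.89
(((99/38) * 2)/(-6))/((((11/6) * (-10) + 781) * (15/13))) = -3/3040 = -0.00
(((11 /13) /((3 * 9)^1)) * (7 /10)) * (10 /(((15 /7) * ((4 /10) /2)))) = 539 /1053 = 0.51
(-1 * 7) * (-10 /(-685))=-14 /137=-0.10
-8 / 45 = -0.18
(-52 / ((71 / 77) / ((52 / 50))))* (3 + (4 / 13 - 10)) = 696696 / 1775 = 392.50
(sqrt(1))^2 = 1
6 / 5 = 1.20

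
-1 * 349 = -349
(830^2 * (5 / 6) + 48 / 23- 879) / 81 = 39551243 / 5589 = 7076.62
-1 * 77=-77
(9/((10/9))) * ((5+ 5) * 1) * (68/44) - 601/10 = 7159/110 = 65.08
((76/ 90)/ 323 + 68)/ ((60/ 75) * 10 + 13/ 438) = 7595212/ 896835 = 8.47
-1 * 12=-12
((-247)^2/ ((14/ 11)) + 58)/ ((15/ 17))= 11422487/ 210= 54392.80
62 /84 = 31 /42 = 0.74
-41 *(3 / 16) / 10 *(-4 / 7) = 123 / 280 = 0.44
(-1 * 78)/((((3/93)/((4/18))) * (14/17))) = -13702/21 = -652.48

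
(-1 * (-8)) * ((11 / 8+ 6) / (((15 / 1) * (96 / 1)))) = 0.04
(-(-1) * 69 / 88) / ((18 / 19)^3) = 157757 / 171072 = 0.92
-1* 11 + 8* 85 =669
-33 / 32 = -1.03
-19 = -19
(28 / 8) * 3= 21 / 2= 10.50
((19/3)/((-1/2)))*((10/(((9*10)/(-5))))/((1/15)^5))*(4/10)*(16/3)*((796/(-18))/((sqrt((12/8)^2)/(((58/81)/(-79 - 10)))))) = 2704002.71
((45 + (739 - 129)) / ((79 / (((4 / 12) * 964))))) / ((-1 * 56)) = -157855 / 3318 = -47.58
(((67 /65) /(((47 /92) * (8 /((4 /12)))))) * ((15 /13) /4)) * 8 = 1541 /7943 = 0.19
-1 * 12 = -12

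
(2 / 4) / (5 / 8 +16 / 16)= 4 / 13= 0.31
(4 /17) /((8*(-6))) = -0.00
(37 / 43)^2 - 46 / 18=-30206 / 16641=-1.82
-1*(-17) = 17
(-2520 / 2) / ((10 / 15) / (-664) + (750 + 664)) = -1254960 / 1408343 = -0.89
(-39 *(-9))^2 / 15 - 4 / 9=369583 / 45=8212.96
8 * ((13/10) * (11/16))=143/20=7.15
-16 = -16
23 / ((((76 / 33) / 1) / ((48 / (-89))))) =-9108 / 1691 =-5.39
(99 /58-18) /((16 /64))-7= -2093 /29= -72.17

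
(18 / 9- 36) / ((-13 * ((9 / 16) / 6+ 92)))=1088 / 38311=0.03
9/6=3/2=1.50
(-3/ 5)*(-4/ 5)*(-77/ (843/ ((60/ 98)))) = -264/ 9835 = -0.03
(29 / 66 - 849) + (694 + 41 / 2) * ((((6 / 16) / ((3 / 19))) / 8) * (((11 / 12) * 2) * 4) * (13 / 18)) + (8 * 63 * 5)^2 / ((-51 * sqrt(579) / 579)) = 10449643 / 38016 - 2116800 * sqrt(579) / 17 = -2995920.90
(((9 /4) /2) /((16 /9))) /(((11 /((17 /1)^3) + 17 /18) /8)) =3581577 /669752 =5.35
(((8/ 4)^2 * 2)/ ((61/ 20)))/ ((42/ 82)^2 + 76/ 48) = 3227520/ 2271091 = 1.42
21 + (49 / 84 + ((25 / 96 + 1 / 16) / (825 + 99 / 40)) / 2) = 17145437 / 794376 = 21.58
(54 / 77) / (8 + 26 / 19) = 513 / 6853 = 0.07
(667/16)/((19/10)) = 3335/152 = 21.94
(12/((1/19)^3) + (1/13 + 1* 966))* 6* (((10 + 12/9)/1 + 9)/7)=132072686/91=1451348.20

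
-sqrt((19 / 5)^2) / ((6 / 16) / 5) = -152 / 3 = -50.67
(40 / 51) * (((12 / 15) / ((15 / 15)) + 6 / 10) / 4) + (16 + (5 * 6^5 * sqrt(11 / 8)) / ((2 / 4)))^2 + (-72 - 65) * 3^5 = 622080 * sqrt(22) + 424017374429 / 51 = 8316983979.11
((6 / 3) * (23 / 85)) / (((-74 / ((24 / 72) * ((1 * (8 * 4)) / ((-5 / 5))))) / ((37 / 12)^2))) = 1702 / 2295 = 0.74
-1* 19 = -19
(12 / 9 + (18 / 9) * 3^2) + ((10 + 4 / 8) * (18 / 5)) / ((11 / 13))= 10561 / 165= 64.01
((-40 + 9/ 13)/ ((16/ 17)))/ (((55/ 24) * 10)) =-26061/ 14300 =-1.82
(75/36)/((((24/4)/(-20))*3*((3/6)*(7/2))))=-250/189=-1.32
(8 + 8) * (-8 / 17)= -128 / 17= -7.53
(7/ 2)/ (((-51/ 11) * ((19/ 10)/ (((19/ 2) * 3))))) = -385/ 34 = -11.32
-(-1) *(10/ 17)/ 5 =2/ 17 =0.12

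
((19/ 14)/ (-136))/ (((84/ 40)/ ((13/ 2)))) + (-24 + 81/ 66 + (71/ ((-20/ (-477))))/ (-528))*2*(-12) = 1371118381/ 2199120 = 623.49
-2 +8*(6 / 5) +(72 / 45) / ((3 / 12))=14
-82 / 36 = -41 / 18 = -2.28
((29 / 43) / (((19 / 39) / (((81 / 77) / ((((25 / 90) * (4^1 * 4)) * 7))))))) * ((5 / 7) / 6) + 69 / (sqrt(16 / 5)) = 38.58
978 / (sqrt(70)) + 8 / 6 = 4 / 3 + 489*sqrt(70) / 35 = 118.23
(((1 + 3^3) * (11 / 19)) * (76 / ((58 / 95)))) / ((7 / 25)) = 7206.90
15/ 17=0.88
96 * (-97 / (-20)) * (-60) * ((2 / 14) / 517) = -27936 / 3619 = -7.72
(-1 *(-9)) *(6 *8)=432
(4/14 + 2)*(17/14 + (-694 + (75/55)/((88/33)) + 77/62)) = -26391910/16709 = -1579.50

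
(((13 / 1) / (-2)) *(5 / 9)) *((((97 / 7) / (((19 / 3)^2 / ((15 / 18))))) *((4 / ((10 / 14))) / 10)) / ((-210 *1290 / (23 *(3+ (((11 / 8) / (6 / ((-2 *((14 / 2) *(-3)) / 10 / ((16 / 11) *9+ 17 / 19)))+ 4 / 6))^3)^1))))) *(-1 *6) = -2210040849906817657379 / 2483759672347436981944320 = -0.00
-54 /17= -3.18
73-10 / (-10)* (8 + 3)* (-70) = -697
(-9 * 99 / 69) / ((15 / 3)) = -297 / 115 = -2.58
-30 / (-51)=10 / 17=0.59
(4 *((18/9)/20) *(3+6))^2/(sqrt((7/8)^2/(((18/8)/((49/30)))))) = 3888 *sqrt(30)/1225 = 17.38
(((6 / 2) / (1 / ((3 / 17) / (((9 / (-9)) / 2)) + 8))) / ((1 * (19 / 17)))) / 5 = 78 / 19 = 4.11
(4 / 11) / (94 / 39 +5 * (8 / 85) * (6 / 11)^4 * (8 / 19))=33533214 / 223882429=0.15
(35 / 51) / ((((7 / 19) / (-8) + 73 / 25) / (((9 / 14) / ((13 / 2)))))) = 57000 / 2413541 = 0.02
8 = 8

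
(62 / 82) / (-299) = -31 / 12259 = -0.00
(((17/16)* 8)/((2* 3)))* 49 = 833/12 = 69.42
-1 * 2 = -2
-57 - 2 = -59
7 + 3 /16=115 /16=7.19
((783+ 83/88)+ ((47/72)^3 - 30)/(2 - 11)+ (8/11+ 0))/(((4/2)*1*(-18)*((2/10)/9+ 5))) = -145584104455/33404203008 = -4.36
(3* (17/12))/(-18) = -0.24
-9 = -9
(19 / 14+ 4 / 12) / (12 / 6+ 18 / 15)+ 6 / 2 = 2371 / 672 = 3.53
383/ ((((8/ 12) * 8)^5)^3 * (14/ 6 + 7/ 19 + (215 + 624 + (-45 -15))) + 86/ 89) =27879337995813/ 4571994389788358321499362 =0.00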